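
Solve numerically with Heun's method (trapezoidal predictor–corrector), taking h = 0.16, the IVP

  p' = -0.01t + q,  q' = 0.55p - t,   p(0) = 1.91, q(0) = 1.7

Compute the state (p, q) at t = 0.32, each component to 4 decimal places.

Heun on (p,q): k1 = f(t_n, state_n); k2 = f(t_n + h, state_n + h·k1); state_{n+1} = state_n + (h/2)·(k1 + k2).
0.000000: (1.910000, 1.700000)
  k1 = (1.700000, 1.050500)
  predictor → (2.182000, 1.868080)
  k2 = (1.866480, 1.040100)
  → (2.195318, 1.867248)
0.160000: (2.195318, 1.867248)
  k1 = (1.865648, 1.047425)
  predictor → (2.493822, 2.034836)
  k2 = (2.031636, 1.051602)
  → (2.507101, 2.035170)
(p(0.32), q(0.32)) ≈ (2.5071, 2.0352)

2.5071, 2.0352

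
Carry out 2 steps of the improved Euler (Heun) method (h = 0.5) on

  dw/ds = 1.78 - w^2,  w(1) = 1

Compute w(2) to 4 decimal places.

1.2378

Heun: k1 = f(s_n, w_n); k2 = f(s_n + h, w_n + h·k1); w_{n+1} = w_n + (h/2)·(k1 + k2).
s=1.000000, w=1.000000:
  k1 = f(1.000000, 1.000000) = 0.780000
  k2 = f(1.500000, 1.390000) = -0.152100
  w ← 1.000000 + (0.5/2)·(0.780000 + (-0.152100)) = 1.156975
s=1.500000, w=1.156975:
  k1 = f(1.500000, 1.156975) = 0.441409
  k2 = f(2.000000, 1.377679) = -0.118001
  w ← 1.156975 + (0.5/2)·(0.441409 + (-0.118001)) = 1.237827
w(2) ≈ 1.2378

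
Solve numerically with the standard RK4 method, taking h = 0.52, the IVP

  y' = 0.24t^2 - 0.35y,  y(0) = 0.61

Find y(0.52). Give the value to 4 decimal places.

RK4: k1 = f(t_n, y_n); k2 = f(t_n + h/2, y_n + (h/2)·k1); k3 = f(t_n + h/2, y_n + (h/2)·k2); k4 = f(t_n + h, y_n + h·k3); y_{n+1} = y_n + (h/6)·(k1 + 2k2 + 2k3 + k4).
t=0.000000, y=0.610000:
  k1 = f(0.000000, 0.610000) = -0.213500
  k2 = f(0.260000, 0.554490) = -0.177847
  k3 = f(0.260000, 0.563760) = -0.181092
  k4 = f(0.520000, 0.515832) = -0.115645
  y ← 0.610000 + (0.52/6)·(k1 + 2k2 + 2k3 + k4) = 0.519258
y(0.52) ≈ 0.5193

0.5193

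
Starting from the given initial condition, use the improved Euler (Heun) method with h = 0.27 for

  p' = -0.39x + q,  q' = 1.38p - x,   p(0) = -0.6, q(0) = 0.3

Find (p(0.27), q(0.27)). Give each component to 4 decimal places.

-0.5634, 0.0551

Heun on (p,q): k1 = f(x_n, state_n); k2 = f(x_n + h, state_n + h·k1); state_{n+1} = state_n + (h/2)·(k1 + k2).
0.000000: (-0.600000, 0.300000)
  k1 = (0.300000, -0.828000)
  predictor → (-0.519000, 0.076440)
  k2 = (-0.028860, -0.986220)
  → (-0.563396, 0.055080)
(p(0.27), q(0.27)) ≈ (-0.5634, 0.0551)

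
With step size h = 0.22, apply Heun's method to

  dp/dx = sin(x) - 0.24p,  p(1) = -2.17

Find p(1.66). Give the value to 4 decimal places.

-1.2713

Heun: k1 = f(x_n, p_n); k2 = f(x_n + h, p_n + h·k1); p_{n+1} = p_n + (h/2)·(k1 + k2).
x=1.000000, p=-2.170000:
  k1 = f(1.000000, -2.170000) = 1.362271
  k2 = f(1.220000, -1.870300) = 1.387971
  p ← -2.170000 + (0.22/2)·(1.362271 + 1.387971) = -1.867473
x=1.220000, p=-1.867473:
  k1 = f(1.220000, -1.867473) = 1.387293
  k2 = f(1.440000, -1.562269) = 1.366403
  p ← -1.867473 + (0.22/2)·(1.387293 + 1.366403) = -1.564567
x=1.440000, p=-1.564567:
  k1 = f(1.440000, -1.564567) = 1.366954
  k2 = f(1.660000, -1.263837) = 1.299345
  p ← -1.564567 + (0.22/2)·(1.366954 + 1.299345) = -1.271274
p(1.66) ≈ -1.2713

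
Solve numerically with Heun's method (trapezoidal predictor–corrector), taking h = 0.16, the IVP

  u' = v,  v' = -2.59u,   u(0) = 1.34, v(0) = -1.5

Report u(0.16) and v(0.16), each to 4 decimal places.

1.0556, -2.0056

Heun on (u,v): k1 = f(t_n, state_n); k2 = f(t_n + h, state_n + h·k1); state_{n+1} = state_n + (h/2)·(k1 + k2).
0.000000: (1.340000, -1.500000)
  k1 = (-1.500000, -3.470600)
  predictor → (1.100000, -2.055296)
  k2 = (-2.055296, -2.849000)
  → (1.055576, -2.005568)
(u(0.16), v(0.16)) ≈ (1.0556, -2.0056)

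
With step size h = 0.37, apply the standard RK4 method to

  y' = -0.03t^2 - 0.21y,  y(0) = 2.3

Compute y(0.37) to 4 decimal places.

2.1276

RK4: k1 = f(t_n, y_n); k2 = f(t_n + h/2, y_n + (h/2)·k1); k3 = f(t_n + h/2, y_n + (h/2)·k2); k4 = f(t_n + h, y_n + h·k3); y_{n+1} = y_n + (h/6)·(k1 + 2k2 + 2k3 + k4).
t=0.000000, y=2.300000:
  k1 = f(0.000000, 2.300000) = -0.483000
  k2 = f(0.185000, 2.210645) = -0.465262
  k3 = f(0.185000, 2.213926) = -0.465951
  k4 = f(0.370000, 2.127598) = -0.450903
  y ← 2.300000 + (0.37/6)·(k1 + 2k2 + 2k3 + k4) = 2.127560
y(0.37) ≈ 2.1276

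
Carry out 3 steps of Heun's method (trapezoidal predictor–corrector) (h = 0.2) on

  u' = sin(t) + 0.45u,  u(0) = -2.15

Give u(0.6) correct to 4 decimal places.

Heun: k1 = f(t_n, u_n); k2 = f(t_n + h, u_n + h·k1); u_{n+1} = u_n + (h/2)·(k1 + k2).
t=0.000000, u=-2.150000:
  k1 = f(0.000000, -2.150000) = -0.967500
  k2 = f(0.200000, -2.343500) = -0.855906
  u ← -2.150000 + (0.2/2)·(-0.967500 + (-0.855906)) = -2.332341
t=0.200000, u=-2.332341:
  k1 = f(0.200000, -2.332341) = -0.850884
  k2 = f(0.400000, -2.502517) = -0.736714
  u ← -2.332341 + (0.2/2)·(-0.850884 + (-0.736714)) = -2.491100
t=0.400000, u=-2.491100:
  k1 = f(0.400000, -2.491100) = -0.731577
  k2 = f(0.600000, -2.637416) = -0.622195
  u ← -2.491100 + (0.2/2)·(-0.731577 + (-0.622195)) = -2.626478
u(0.6) ≈ -2.6265

-2.6265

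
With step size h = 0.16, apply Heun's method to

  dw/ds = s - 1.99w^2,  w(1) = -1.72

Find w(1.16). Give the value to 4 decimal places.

Heun: k1 = f(s_n, w_n); k2 = f(s_n + h, w_n + h·k1); w_{n+1} = w_n + (h/2)·(k1 + k2).
s=1.000000, w=-1.720000:
  k1 = f(1.000000, -1.720000) = -4.887216
  k2 = f(1.160000, -2.501955) = -11.296955
  w ← -1.720000 + (0.16/2)·(-4.887216 + (-11.296955)) = -3.014734
w(1.16) ≈ -3.0147

-3.0147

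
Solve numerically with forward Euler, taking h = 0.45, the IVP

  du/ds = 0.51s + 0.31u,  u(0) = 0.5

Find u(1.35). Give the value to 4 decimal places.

Euler: u_{n+1} = u_n + h·f(s_n, u_n).
s=0.000000, u=0.500000: f=0.155000 → u ← 0.500000 + 0.45·0.155000 = 0.569750
s=0.450000, u=0.569750: f=0.406122 → u ← 0.569750 + 0.45·0.406122 = 0.752505
s=0.900000, u=0.752505: f=0.692277 → u ← 0.752505 + 0.45·0.692277 = 1.064030
u(1.35) ≈ 1.0640

1.0640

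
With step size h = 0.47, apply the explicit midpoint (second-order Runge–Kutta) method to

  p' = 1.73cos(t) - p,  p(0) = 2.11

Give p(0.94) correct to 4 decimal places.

1.6984

Midpoint: k1 = f(t_n, p_n); k2 = f(t_n + h/2, p_n + (h/2)·k1); p_{n+1} = p_n + h·k2.
t=0.000000, p=2.110000:
  k1 = f(0.000000, 2.110000) = -0.380000
  k2 = f(0.235000, 2.020700) = -0.338250
  p ← 2.110000 + 0.47·(-0.338250) = 1.951022
t=0.470000, p=1.951022:
  k1 = f(0.470000, 1.951022) = -0.408609
  k2 = f(0.705000, 1.854999) = -0.537411
  p ← 1.951022 + 0.47·(-0.537411) = 1.698439
p(0.94) ≈ 1.6984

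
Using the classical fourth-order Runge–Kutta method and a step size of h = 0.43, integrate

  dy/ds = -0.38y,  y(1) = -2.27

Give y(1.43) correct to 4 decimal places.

-1.9278

RK4: k1 = f(s_n, y_n); k2 = f(s_n + h/2, y_n + (h/2)·k1); k3 = f(s_n + h/2, y_n + (h/2)·k2); k4 = f(s_n + h, y_n + h·k3); y_{n+1} = y_n + (h/6)·(k1 + 2k2 + 2k3 + k4).
s=1.000000, y=-2.270000:
  k1 = f(1.000000, -2.270000) = 0.862600
  k2 = f(1.215000, -2.084541) = 0.792126
  k3 = f(1.215000, -2.099693) = 0.797883
  k4 = f(1.430000, -1.926910) = 0.732226
  y ← -2.270000 + (0.43/6)·(k1 + 2k2 + 2k3 + k4) = -1.927803
y(1.43) ≈ -1.9278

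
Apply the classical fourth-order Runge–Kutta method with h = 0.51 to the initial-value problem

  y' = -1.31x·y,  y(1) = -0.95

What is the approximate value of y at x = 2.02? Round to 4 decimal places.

RK4: k1 = f(x_n, y_n); k2 = f(x_n + h/2, y_n + (h/2)·k1); k3 = f(x_n + h/2, y_n + (h/2)·k2); k4 = f(x_n + h, y_n + h·k3); y_{n+1} = y_n + (h/6)·(k1 + 2k2 + 2k3 + k4).
x=1.000000, y=-0.950000:
  k1 = f(1.000000, -0.950000) = 1.244500
  k2 = f(1.255000, -0.632652) = 1.040112
  k3 = f(1.255000, -0.684771) = 1.125798
  k4 = f(1.510000, -0.375843) = 0.743455
  y ← -0.950000 + (0.51/6)·(k1 + 2k2 + 2k3 + k4) = -0.412819
x=1.510000, y=-0.412819:
  k1 = f(1.510000, -0.412819) = 0.816597
  k2 = f(1.765000, -0.204587) = 0.473035
  k3 = f(1.765000, -0.292195) = 0.675599
  k4 = f(2.020000, -0.068264) = 0.180639
  y ← -0.412819 + (0.51/6)·(k1 + 2k2 + 2k3 + k4) = -0.132786
y(2.02) ≈ -0.1328

-0.1328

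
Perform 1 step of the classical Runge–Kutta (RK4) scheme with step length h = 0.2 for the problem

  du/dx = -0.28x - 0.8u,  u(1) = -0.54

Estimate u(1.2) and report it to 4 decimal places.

-0.5172

RK4: k1 = f(x_n, u_n); k2 = f(x_n + h/2, u_n + (h/2)·k1); k3 = f(x_n + h/2, u_n + (h/2)·k2); k4 = f(x_n + h, u_n + h·k3); u_{n+1} = u_n + (h/6)·(k1 + 2k2 + 2k3 + k4).
x=1.000000, u=-0.540000:
  k1 = f(1.000000, -0.540000) = 0.152000
  k2 = f(1.100000, -0.524800) = 0.111840
  k3 = f(1.100000, -0.528816) = 0.115053
  k4 = f(1.200000, -0.516989) = 0.077592
  u ← -0.540000 + (0.2/6)·(k1 + 2k2 + 2k3 + k4) = -0.517221
u(1.2) ≈ -0.5172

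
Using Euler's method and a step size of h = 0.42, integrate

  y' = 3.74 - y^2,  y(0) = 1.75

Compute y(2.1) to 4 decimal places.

1.9497

Euler: y_{n+1} = y_n + h·f(t_n, y_n).
t=0.000000, y=1.750000: f=0.677500 → y ← 1.750000 + 0.42·0.677500 = 2.034550
t=0.420000, y=2.034550: f=-0.399394 → y ← 2.034550 + 0.42·(-0.399394) = 1.866805
t=0.840000, y=1.866805: f=0.255040 → y ← 1.866805 + 0.42·0.255040 = 1.973922
t=1.260000, y=1.973922: f=-0.156367 → y ← 1.973922 + 0.42·(-0.156367) = 1.908248
t=1.680000, y=1.908248: f=0.098591 → y ← 1.908248 + 0.42·0.098591 = 1.949656
y(2.1) ≈ 1.9497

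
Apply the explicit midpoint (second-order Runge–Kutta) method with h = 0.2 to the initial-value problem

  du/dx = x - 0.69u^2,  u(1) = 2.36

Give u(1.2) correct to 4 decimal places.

Midpoint: k1 = f(x_n, u_n); k2 = f(x_n + h/2, u_n + (h/2)·k1); u_{n+1} = u_n + h·k2.
x=1.000000, u=2.360000:
  k1 = f(1.000000, 2.360000) = -2.843024
  k2 = f(1.100000, 2.075698) = -1.872879
  u ← 2.360000 + 0.2·(-1.872879) = 1.985424
u(1.2) ≈ 1.9854

1.9854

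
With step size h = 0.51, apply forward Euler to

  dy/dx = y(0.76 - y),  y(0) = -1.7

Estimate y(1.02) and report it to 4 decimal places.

Euler: y_{n+1} = y_n + h·f(x_n, y_n).
x=0.000000, y=-1.700000: f=-4.182000 → y ← -1.700000 + 0.51·(-4.182000) = -3.832820
x=0.510000, y=-3.832820: f=-17.603452 → y ← -3.832820 + 0.51·(-17.603452) = -12.810581
y(1.02) ≈ -12.8106

-12.8106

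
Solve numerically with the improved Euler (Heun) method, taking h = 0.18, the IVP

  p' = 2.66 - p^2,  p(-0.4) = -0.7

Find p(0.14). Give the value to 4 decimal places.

Heun: k1 = f(t_n, p_n); k2 = f(t_n + h, p_n + h·k1); p_{n+1} = p_n + (h/2)·(k1 + k2).
t=-0.400000, p=-0.700000:
  k1 = f(-0.400000, -0.700000) = 2.170000
  k2 = f(-0.220000, -0.309400) = 2.564272
  p ← -0.700000 + (0.18/2)·(2.170000 + 2.564272) = -0.273916
t=-0.220000, p=-0.273916:
  k1 = f(-0.220000, -0.273916) = 2.584970
  k2 = f(-0.040000, 0.191379) = 2.623374
  p ← -0.273916 + (0.18/2)·(2.584970 + 2.623374) = 0.194835
t=-0.040000, p=0.194835:
  k1 = f(-0.040000, 0.194835) = 2.622039
  k2 = f(0.140000, 0.666802) = 2.215374
  p ← 0.194835 + (0.18/2)·(2.622039 + 2.215374) = 0.630203
p(0.14) ≈ 0.6302

0.6302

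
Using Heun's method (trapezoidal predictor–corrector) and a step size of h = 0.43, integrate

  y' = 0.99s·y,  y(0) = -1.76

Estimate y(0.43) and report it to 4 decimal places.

Heun: k1 = f(s_n, y_n); k2 = f(s_n + h, y_n + h·k1); y_{n+1} = y_n + (h/2)·(k1 + k2).
s=0.000000, y=-1.760000:
  k1 = f(0.000000, -1.760000) = 0.000000
  k2 = f(0.430000, -1.760000) = -0.749232
  y ← -1.760000 + (0.43/2)·(0.000000 + (-0.749232)) = -1.921085
y(0.43) ≈ -1.9211

-1.9211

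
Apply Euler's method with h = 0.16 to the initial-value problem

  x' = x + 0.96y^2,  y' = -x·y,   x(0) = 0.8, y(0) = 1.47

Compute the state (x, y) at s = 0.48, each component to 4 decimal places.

2.1490, 0.7428

Euler on (x,y): x_{n+1} = x_n + h·x', y_{n+1} = y_n + h·y'.
0.000000: (0.800000, 1.470000); f=(2.874464, -1.176000) → (1.259914, 1.281840)
0.160000: (1.259914, 1.281840); f=(2.837303, -1.615008) → (1.713883, 1.023439)
0.320000: (1.713883, 1.023439); f=(2.719412, -1.754054) → (2.148989, 0.742790)
(x(0.48), y(0.48)) ≈ (2.1490, 0.7428)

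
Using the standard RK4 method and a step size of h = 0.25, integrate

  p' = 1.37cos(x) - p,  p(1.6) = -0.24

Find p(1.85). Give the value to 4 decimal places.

RK4: k1 = f(x_n, p_n); k2 = f(x_n + h/2, p_n + (h/2)·k1); k3 = f(x_n + h/2, p_n + (h/2)·k2); k4 = f(x_n + h, p_n + h·k3); p_{n+1} = p_n + (h/6)·(k1 + 2k2 + 2k3 + k4).
x=1.600000, p=-0.240000:
  k1 = f(1.600000, -0.240000) = 0.199997
  k2 = f(1.725000, -0.215000) = 0.004578
  k3 = f(1.725000, -0.239428) = 0.029005
  k4 = f(1.850000, -0.232749) = -0.144810
  p ← -0.240000 + (0.25/6)·(k1 + 2k2 + 2k3 + k4) = -0.234902
p(1.85) ≈ -0.2349

-0.2349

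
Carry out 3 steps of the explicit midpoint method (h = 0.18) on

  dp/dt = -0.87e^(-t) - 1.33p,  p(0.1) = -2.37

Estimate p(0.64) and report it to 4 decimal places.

-1.3880

Midpoint: k1 = f(t_n, p_n); k2 = f(t_n + h/2, p_n + (h/2)·k1); p_{n+1} = p_n + h·k2.
t=0.100000, p=-2.370000:
  k1 = f(0.100000, -2.370000) = 2.364891
  k2 = f(0.190000, -2.157160) = 2.149568
  p ← -2.370000 + 0.18·2.149568 = -1.983078
t=0.280000, p=-1.983078:
  k1 = f(0.280000, -1.983078) = 1.979962
  k2 = f(0.370000, -1.804881) = 1.799553
  p ← -1.983078 + 0.18·1.799553 = -1.659158
t=0.460000, p=-1.659158:
  k1 = f(0.460000, -1.659158) = 1.657464
  k2 = f(0.550000, -1.509986) = 1.506336
  p ← -1.659158 + 0.18·1.506336 = -1.388018
p(0.64) ≈ -1.3880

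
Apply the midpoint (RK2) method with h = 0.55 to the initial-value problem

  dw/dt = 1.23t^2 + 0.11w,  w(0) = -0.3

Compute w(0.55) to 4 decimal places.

Midpoint: k1 = f(t_n, w_n); k2 = f(t_n + h/2, w_n + (h/2)·k1); w_{n+1} = w_n + h·k2.
t=0.000000, w=-0.300000:
  k1 = f(0.000000, -0.300000) = -0.033000
  k2 = f(0.275000, -0.309075) = 0.059021
  w ← -0.300000 + 0.55·0.059021 = -0.267539
w(0.55) ≈ -0.2675

-0.2675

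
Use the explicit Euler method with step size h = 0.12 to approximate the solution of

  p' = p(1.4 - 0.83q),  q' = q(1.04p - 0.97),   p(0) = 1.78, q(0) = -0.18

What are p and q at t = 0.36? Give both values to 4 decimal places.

Euler on (p,q): p_{n+1} = p_n + h·p', q_{n+1} = q_n + h·q'.
0.000000: (1.780000, -0.180000); f=(2.757932, -0.158616) → (2.110952, -0.199034)
0.120000: (2.110952, -0.199034); f=(3.304058, -0.243894) → (2.507439, -0.228301)
0.240000: (2.507439, -0.228301); f=(3.985549, -0.373897) → (2.985705, -0.273169)
(p(0.36), q(0.36)) ≈ (2.9857, -0.2732)

2.9857, -0.2732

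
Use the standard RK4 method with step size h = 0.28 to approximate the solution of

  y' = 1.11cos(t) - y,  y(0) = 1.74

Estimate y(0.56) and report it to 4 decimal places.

1.4419

RK4: k1 = f(t_n, y_n); k2 = f(t_n + h/2, y_n + (h/2)·k1); k3 = f(t_n + h/2, y_n + (h/2)·k2); k4 = f(t_n + h, y_n + h·k3); y_{n+1} = y_n + (h/6)·(k1 + 2k2 + 2k3 + k4).
t=0.000000, y=1.740000:
  k1 = f(0.000000, 1.740000) = -0.630000
  k2 = f(0.140000, 1.651800) = -0.552660
  k3 = f(0.140000, 1.662628) = -0.563488
  k4 = f(0.280000, 1.582223) = -0.515452
  y ← 1.740000 + (0.28/6)·(k1 + 2k2 + 2k3 + k4) = 1.582372
t=0.280000, y=1.582372:
  k1 = f(0.280000, 1.582372) = -0.515600
  k2 = f(0.420000, 1.510188) = -0.496659
  k3 = f(0.420000, 1.512839) = -0.499311
  k4 = f(0.560000, 1.442565) = -0.502112
  y ← 1.582372 + (0.28/6)·(k1 + 2k2 + 2k3 + k4) = 1.441921
y(0.56) ≈ 1.4419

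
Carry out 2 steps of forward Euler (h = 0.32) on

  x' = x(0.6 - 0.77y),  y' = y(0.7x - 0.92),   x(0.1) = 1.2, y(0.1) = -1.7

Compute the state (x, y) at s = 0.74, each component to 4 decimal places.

Euler on (x,y): x_{n+1} = x_n + h·x', y_{n+1} = y_n + h·y'.
0.100000: (1.200000, -1.700000); f=(2.290800, 0.136000) → (1.933056, -1.656480)
0.420000: (1.933056, -1.656480); f=(3.625426, -0.717486) → (3.093192, -1.886076)
(x(0.74), y(0.74)) ≈ (3.0932, -1.8861)

3.0932, -1.8861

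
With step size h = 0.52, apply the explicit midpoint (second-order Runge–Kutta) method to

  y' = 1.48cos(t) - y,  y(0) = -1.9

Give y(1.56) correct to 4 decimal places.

Midpoint: k1 = f(t_n, y_n); k2 = f(t_n + h/2, y_n + (h/2)·k1); y_{n+1} = y_n + h·k2.
t=0.000000, y=-1.900000:
  k1 = f(0.000000, -1.900000) = 3.380000
  k2 = f(0.260000, -1.021200) = 2.451457
  y ← -1.900000 + 0.52·2.451457 = -0.625242
t=0.520000, y=-0.625242:
  k1 = f(0.520000, -0.625242) = 1.909615
  k2 = f(0.780000, -0.128742) = 1.180894
  y ← -0.625242 + 0.52·1.180894 = -0.011177
t=1.040000, y=-0.011177:
  k1 = f(1.040000, -0.011177) = 0.760383
  k2 = f(1.300000, 0.186522) = 0.209376
  y ← -0.011177 + 0.52·0.209376 = 0.097698
y(1.56) ≈ 0.0977

0.0977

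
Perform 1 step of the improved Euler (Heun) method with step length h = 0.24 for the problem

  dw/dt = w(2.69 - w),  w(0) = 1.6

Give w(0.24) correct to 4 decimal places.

1.9719

Heun: k1 = f(t_n, w_n); k2 = f(t_n + h, w_n + h·k1); w_{n+1} = w_n + (h/2)·(k1 + k2).
t=0.000000, w=1.600000:
  k1 = f(0.000000, 1.600000) = 1.744000
  k2 = f(0.240000, 2.018560) = 1.355342
  w ← 1.600000 + (0.24/2)·(1.744000 + 1.355342) = 1.971921
w(0.24) ≈ 1.9719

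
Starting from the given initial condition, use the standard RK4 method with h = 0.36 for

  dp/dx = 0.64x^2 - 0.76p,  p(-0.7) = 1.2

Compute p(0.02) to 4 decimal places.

0.7429

RK4: k1 = f(x_n, p_n); k2 = f(x_n + h/2, p_n + (h/2)·k1); k3 = f(x_n + h/2, p_n + (h/2)·k2); k4 = f(x_n + h, p_n + h·k3); p_{n+1} = p_n + (h/6)·(k1 + 2k2 + 2k3 + k4).
x=-0.700000, p=1.200000:
  k1 = f(-0.700000, 1.200000) = -0.598400
  k2 = f(-0.520000, 1.092288) = -0.657083
  k3 = f(-0.520000, 1.081725) = -0.649055
  k4 = f(-0.340000, 0.966340) = -0.660435
  p ← 1.200000 + (0.36/6)·(k1 + 2k2 + 2k3 + k4) = 0.967733
x=-0.340000, p=0.967733:
  k1 = f(-0.340000, 0.967733) = -0.661493
  k2 = f(-0.160000, 0.848665) = -0.628601
  k3 = f(-0.160000, 0.854585) = -0.633101
  k4 = f(0.020000, 0.739817) = -0.562005
  p ← 0.967733 + (0.36/6)·(k1 + 2k2 + 2k3 + k4) = 0.742919
p(0.02) ≈ 0.7429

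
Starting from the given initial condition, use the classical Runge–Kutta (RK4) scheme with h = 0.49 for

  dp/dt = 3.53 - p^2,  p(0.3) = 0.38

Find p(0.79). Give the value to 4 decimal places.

RK4: k1 = f(t_n, p_n); k2 = f(t_n + h/2, p_n + (h/2)·k1); k3 = f(t_n + h/2, p_n + (h/2)·k2); k4 = f(t_n + h, p_n + h·k3); p_{n+1} = p_n + (h/6)·(k1 + 2k2 + 2k3 + k4).
t=0.300000, p=0.380000:
  k1 = f(0.300000, 0.380000) = 3.385600
  k2 = f(0.545000, 1.209472) = 2.067177
  k3 = f(0.545000, 0.886458) = 2.744191
  k4 = f(0.790000, 1.724654) = 0.555569
  p ← 0.380000 + (0.49/6)·(k1 + 2k2 + 2k3 + k4) = 1.487719
p(0.79) ≈ 1.4877

1.4877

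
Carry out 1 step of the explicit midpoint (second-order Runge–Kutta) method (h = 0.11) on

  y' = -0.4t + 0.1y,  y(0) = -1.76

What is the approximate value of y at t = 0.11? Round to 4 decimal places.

-1.7819

Midpoint: k1 = f(t_n, y_n); k2 = f(t_n + h/2, y_n + (h/2)·k1); y_{n+1} = y_n + h·k2.
t=0.000000, y=-1.760000:
  k1 = f(0.000000, -1.760000) = -0.176000
  k2 = f(0.055000, -1.769680) = -0.198968
  y ← -1.760000 + 0.11·(-0.198968) = -1.781886
y(0.11) ≈ -1.7819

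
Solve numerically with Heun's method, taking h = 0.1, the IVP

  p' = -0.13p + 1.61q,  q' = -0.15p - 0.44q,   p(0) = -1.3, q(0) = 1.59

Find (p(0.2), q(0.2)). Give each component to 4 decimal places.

-0.7777, 1.4856

Heun on (p,q): k1 = f(s_n, state_n); k2 = f(s_n + h, state_n + h·k1); state_{n+1} = state_n + (h/2)·(k1 + k2).
0.000000: (-1.300000, 1.590000)
  k1 = (2.728900, -0.504600)
  predictor → (-1.027110, 1.539540)
  k2 = (2.612184, -0.523331)
  → (-1.032946, 1.538603)
0.100000: (-1.032946, 1.538603)
  k1 = (2.611435, -0.522044)
  predictor → (-0.771802, 1.486399)
  k2 = (2.493437, -0.538245)
  → (-0.777702, 1.485589)
(p(0.2), q(0.2)) ≈ (-0.7777, 1.4856)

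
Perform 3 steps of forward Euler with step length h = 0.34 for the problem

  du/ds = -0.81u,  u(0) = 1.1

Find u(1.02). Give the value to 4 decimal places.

Euler: u_{n+1} = u_n + h·f(s_n, u_n).
s=0.000000, u=1.100000: f=-0.891000 → u ← 1.100000 + 0.34·(-0.891000) = 0.797060
s=0.340000, u=0.797060: f=-0.645619 → u ← 0.797060 + 0.34·(-0.645619) = 0.577550
s=0.680000, u=0.577550: f=-0.467815 → u ← 0.577550 + 0.34·(-0.467815) = 0.418492
u(1.02) ≈ 0.4185

0.4185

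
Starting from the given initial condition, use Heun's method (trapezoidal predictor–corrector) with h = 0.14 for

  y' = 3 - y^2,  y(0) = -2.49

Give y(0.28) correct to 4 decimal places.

Heun: k1 = f(x_n, y_n); k2 = f(x_n + h, y_n + h·k1); y_{n+1} = y_n + (h/2)·(k1 + k2).
x=0.000000, y=-2.490000:
  k1 = f(0.000000, -2.490000) = -3.200100
  k2 = f(0.140000, -2.938014) = -5.631926
  y ← -2.490000 + (0.14/2)·(-3.200100 + (-5.631926)) = -3.108242
x=0.140000, y=-3.108242:
  k1 = f(0.140000, -3.108242) = -6.661167
  k2 = f(0.280000, -4.040805) = -13.328107
  y ← -3.108242 + (0.14/2)·(-6.661167 + (-13.328107)) = -4.507491
y(0.28) ≈ -4.5075

-4.5075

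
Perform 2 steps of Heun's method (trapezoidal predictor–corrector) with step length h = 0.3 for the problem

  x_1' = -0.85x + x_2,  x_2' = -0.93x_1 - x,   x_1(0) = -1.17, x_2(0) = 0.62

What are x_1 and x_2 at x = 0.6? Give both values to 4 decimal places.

Heun on (x_1,x_2): k1 = f(x_n, state_n); k2 = f(x_n + h, state_n + h·k1); state_{n+1} = state_n + (h/2)·(k1 + k2).
0.000000: (-1.170000, 0.620000)
  k1 = (0.620000, 1.088100)
  predictor → (-0.984000, 0.946430)
  k2 = (0.691430, 0.615120)
  → (-0.973285, 0.875483)
0.300000: (-0.973285, 0.875483)
  k1 = (0.620483, 0.605156)
  predictor → (-0.787141, 1.057030)
  k2 = (0.547030, 0.132041)
  → (-0.798159, 0.986062)
(x_1(0.6), x_2(0.6)) ≈ (-0.7982, 0.9861)

-0.7982, 0.9861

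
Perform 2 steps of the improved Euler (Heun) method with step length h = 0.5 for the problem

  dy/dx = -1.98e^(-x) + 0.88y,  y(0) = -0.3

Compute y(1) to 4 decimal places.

Heun: k1 = f(x_n, y_n); k2 = f(x_n + h, y_n + h·k1); y_{n+1} = y_n + (h/2)·(k1 + k2).
x=0.000000, y=-0.300000:
  k1 = f(0.000000, -0.300000) = -2.244000
  k2 = f(0.500000, -1.422000) = -2.452291
  y ← -0.300000 + (0.5/2)·(-2.244000 + (-2.452291)) = -1.474073
x=0.500000, y=-1.474073:
  k1 = f(0.500000, -1.474073) = -2.498115
  k2 = f(1.000000, -2.723130) = -3.124756
  y ← -1.474073 + (0.5/2)·(-2.498115 + (-3.124756)) = -2.879790
y(1) ≈ -2.8798

-2.8798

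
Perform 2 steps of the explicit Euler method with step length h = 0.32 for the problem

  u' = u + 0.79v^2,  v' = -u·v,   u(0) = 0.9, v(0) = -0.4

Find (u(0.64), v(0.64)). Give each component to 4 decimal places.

1.6421, -0.1728

Euler on (u,v): u_{n+1} = u_n + h·u', v_{n+1} = v_n + h·v'.
0.000000: (0.900000, -0.400000); f=(1.026400, 0.360000) → (1.228448, -0.284800)
0.320000: (1.228448, -0.284800); f=(1.292526, 0.349862) → (1.642056, -0.172844)
(u(0.64), v(0.64)) ≈ (1.6421, -0.1728)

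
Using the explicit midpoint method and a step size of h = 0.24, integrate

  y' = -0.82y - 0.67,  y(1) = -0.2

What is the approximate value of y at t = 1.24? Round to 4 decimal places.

Midpoint: k1 = f(t_n, y_n); k2 = f(t_n + h/2, y_n + (h/2)·k1); y_{n+1} = y_n + h·k2.
t=1.000000, y=-0.200000:
  k1 = f(1.000000, -0.200000) = -0.506000
  k2 = f(1.120000, -0.260720) = -0.456210
  y ← -0.200000 + 0.24·(-0.456210) = -0.309490
y(1.24) ≈ -0.3095

-0.3095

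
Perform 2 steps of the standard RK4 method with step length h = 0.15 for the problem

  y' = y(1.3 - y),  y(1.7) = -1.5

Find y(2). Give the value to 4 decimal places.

RK4: k1 = f(x_n, y_n); k2 = f(x_n + h/2, y_n + (h/2)·k1); k3 = f(x_n + h/2, y_n + (h/2)·k2); k4 = f(x_n + h, y_n + h·k3); y_{n+1} = y_n + (h/6)·(k1 + 2k2 + 2k3 + k4).
x=1.700000, y=-1.500000:
  k1 = f(1.700000, -1.500000) = -4.200000
  k2 = f(1.775000, -1.815000) = -5.653725
  k3 = f(1.775000, -1.924029) = -6.203127
  k4 = f(1.850000, -2.430469) = -9.066790
  y ← -1.500000 + (0.15/6)·(k1 + 2k2 + 2k3 + k4) = -2.424512
x=1.850000, y=-2.424512:
  k1 = f(1.850000, -2.424512) = -9.030126
  k2 = f(1.925000, -3.101772) = -13.653292
  k3 = f(1.925000, -3.448509) = -16.375278
  k4 = f(2.000000, -4.880804) = -30.167293
  y ← -2.424512 + (0.15/6)·(k1 + 2k2 + 2k3 + k4) = -4.905876
y(2) ≈ -4.9059

-4.9059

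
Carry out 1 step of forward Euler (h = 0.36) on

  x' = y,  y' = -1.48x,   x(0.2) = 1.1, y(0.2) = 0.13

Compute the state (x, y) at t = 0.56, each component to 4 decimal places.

1.1468, -0.4561

Euler on (x,y): x_{n+1} = x_n + h·x', y_{n+1} = y_n + h·y'.
0.200000: (1.100000, 0.130000); f=(0.130000, -1.628000) → (1.146800, -0.456080)
(x(0.56), y(0.56)) ≈ (1.1468, -0.4561)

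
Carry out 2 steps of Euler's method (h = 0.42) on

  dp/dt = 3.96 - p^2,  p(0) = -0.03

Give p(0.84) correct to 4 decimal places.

Euler: p_{n+1} = p_n + h·f(t_n, p_n).
t=0.000000, p=-0.030000: f=3.959100 → p ← -0.030000 + 0.42·3.959100 = 1.632822
t=0.420000, p=1.632822: f=1.293892 → p ← 1.632822 + 0.42·1.293892 = 2.176257
p(0.84) ≈ 2.1763

2.1763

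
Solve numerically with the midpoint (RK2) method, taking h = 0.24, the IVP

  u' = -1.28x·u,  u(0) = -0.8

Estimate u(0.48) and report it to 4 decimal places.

-0.6884

Midpoint: k1 = f(x_n, u_n); k2 = f(x_n + h/2, u_n + (h/2)·k1); u_{n+1} = u_n + h·k2.
x=0.000000, u=-0.800000:
  k1 = f(0.000000, -0.800000) = 0.000000
  k2 = f(0.120000, -0.800000) = 0.122880
  u ← -0.800000 + 0.24·0.122880 = -0.770509
x=0.240000, u=-0.770509:
  k1 = f(0.240000, -0.770509) = 0.236700
  k2 = f(0.360000, -0.742105) = 0.341962
  u ← -0.770509 + 0.24·0.341962 = -0.688438
u(0.48) ≈ -0.6884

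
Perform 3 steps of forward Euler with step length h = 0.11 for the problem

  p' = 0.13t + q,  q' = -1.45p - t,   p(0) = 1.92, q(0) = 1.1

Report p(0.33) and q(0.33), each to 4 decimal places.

2.1832, 0.0922

Euler on (p,q): p_{n+1} = p_n + h·p', q_{n+1} = q_n + h·q'.
0.000000: (1.920000, 1.100000); f=(1.100000, -2.784000) → (2.041000, 0.793760)
0.110000: (2.041000, 0.793760); f=(0.808060, -3.069450) → (2.129887, 0.456121)
0.220000: (2.129887, 0.456121); f=(0.484721, -3.308336) → (2.183206, 0.092204)
(p(0.33), q(0.33)) ≈ (2.1832, 0.0922)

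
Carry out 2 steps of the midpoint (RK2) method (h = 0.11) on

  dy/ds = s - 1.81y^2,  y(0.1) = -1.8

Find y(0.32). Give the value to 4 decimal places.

-4.9157

Midpoint: k1 = f(s_n, y_n); k2 = f(s_n + h/2, y_n + (h/2)·k1); y_{n+1} = y_n + h·k2.
s=0.100000, y=-1.800000:
  k1 = f(0.100000, -1.800000) = -5.764400
  k2 = f(0.155000, -2.117042) = -7.957179
  y ← -1.800000 + 0.11·(-7.957179) = -2.675290
s=0.210000, y=-2.675290:
  k1 = f(0.210000, -2.675290) = -12.744487
  k2 = f(0.265000, -3.376236) = -20.367140
  y ← -2.675290 + 0.11·(-20.367140) = -4.915675
y(0.32) ≈ -4.9157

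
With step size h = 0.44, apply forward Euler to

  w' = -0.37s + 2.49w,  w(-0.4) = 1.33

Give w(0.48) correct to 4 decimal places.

5.9707

Euler: w_{n+1} = w_n + h·f(s_n, w_n).
s=-0.400000, w=1.330000: f=3.459700 → w ← 1.330000 + 0.44·3.459700 = 2.852268
s=0.040000, w=2.852268: f=7.087347 → w ← 2.852268 + 0.44·7.087347 = 5.970701
w(0.48) ≈ 5.9707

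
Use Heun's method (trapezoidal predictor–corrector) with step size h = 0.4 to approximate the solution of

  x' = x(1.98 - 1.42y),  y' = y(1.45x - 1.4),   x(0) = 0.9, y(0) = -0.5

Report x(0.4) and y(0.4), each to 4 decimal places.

Heun on (x,y): k1 = f(t_n, state_n); k2 = f(t_n + h, state_n + h·k1); state_{n+1} = state_n + (h/2)·(k1 + k2).
0.000000: (0.900000, -0.500000)
  k1 = (2.421000, 0.047500)
  predictor → (1.868400, -0.481000)
  k2 = (4.975587, -0.629716)
  → (2.379317, -0.616443)
(x(0.4), y(0.4)) ≈ (2.3793, -0.6164)

2.3793, -0.6164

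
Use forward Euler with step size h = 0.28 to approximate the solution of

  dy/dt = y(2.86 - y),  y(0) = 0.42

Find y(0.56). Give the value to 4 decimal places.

Euler: y_{n+1} = y_n + h·f(t_n, y_n).
t=0.000000, y=0.420000: f=1.024800 → y ← 0.420000 + 0.28·1.024800 = 0.706944
t=0.280000, y=0.706944: f=1.522090 → y ← 0.706944 + 0.28·1.522090 = 1.133129
y(0.56) ≈ 1.1331

1.1331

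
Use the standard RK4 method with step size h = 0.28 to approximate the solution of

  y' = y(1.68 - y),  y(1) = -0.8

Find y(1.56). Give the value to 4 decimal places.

RK4: k1 = f(x_n, y_n); k2 = f(x_n + h/2, y_n + (h/2)·k1); k3 = f(x_n + h/2, y_n + (h/2)·k2); k4 = f(x_n + h, y_n + h·k3); y_{n+1} = y_n + (h/6)·(k1 + 2k2 + 2k3 + k4).
x=1.000000, y=-0.800000:
  k1 = f(1.000000, -0.800000) = -1.984000
  k2 = f(1.140000, -1.077760) = -2.972203
  k3 = f(1.140000, -1.216108) = -3.521982
  k4 = f(1.280000, -1.786155) = -6.191090
  y ← -0.800000 + (0.28/6)·(k1 + 2k2 + 2k3 + k4) = -1.787628
x=1.280000, y=-1.787628:
  k1 = f(1.280000, -1.787628) = -6.198830
  k2 = f(1.420000, -2.655464) = -11.512671
  k3 = f(1.420000, -3.399402) = -17.266930
  k4 = f(1.560000, -6.622369) = -54.981347
  y ← -1.787628 + (0.28/6)·(k1 + 2k2 + 2k3 + k4) = -7.328799
y(1.56) ≈ -7.3288

-7.3288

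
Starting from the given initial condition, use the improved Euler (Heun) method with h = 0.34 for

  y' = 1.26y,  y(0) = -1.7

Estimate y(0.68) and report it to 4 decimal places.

Heun: k1 = f(t_n, y_n); k2 = f(t_n + h, y_n + h·k1); y_{n+1} = y_n + (h/2)·(k1 + k2).
t=0.000000, y=-1.700000:
  k1 = f(0.000000, -1.700000) = -2.142000
  k2 = f(0.340000, -2.428280) = -3.059633
  y ← -1.700000 + (0.34/2)·(-2.142000 + (-3.059633)) = -2.584278
t=0.340000, y=-2.584278:
  k1 = f(0.340000, -2.584278) = -3.256190
  k2 = f(0.680000, -3.691382) = -4.651141
  y ← -2.584278 + (0.34/2)·(-3.256190 + (-4.651141)) = -3.928524
y(0.68) ≈ -3.9285

-3.9285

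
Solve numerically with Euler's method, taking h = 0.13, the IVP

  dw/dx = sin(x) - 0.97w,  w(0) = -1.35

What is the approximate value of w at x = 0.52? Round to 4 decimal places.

Euler: w_{n+1} = w_n + h·f(x_n, w_n).
x=0.000000, w=-1.350000: f=1.309500 → w ← -1.350000 + 0.13·1.309500 = -1.179765
x=0.130000, w=-1.179765: f=1.274006 → w ← -1.179765 + 0.13·1.274006 = -1.014144
x=0.260000, w=-1.014144: f=1.240800 → w ← -1.014144 + 0.13·1.240800 = -0.852840
x=0.390000, w=-0.852840: f=1.207443 → w ← -0.852840 + 0.13·1.207443 = -0.695873
w(0.52) ≈ -0.6959

-0.6959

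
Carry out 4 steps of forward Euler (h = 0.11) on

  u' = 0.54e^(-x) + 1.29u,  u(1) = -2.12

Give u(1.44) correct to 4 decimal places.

Euler: u_{n+1} = u_n + h·f(x_n, u_n).
x=1.000000, u=-2.120000: f=-2.536145 → u ← -2.120000 + 0.11·(-2.536145) = -2.398976
x=1.110000, u=-2.398976: f=-2.916717 → u ← -2.398976 + 0.11·(-2.916717) = -2.719815
x=1.220000, u=-2.719815: f=-3.349137 → u ← -2.719815 + 0.11·(-3.349137) = -3.088220
x=1.330000, u=-3.088220: f=-3.840986 → u ← -3.088220 + 0.11·(-3.840986) = -3.510728
u(1.44) ≈ -3.5107

-3.5107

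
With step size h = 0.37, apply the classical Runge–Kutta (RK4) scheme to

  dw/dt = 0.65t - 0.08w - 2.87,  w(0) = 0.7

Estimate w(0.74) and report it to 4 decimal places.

-1.2279

RK4: k1 = f(t_n, w_n); k2 = f(t_n + h/2, w_n + (h/2)·k1); k3 = f(t_n + h/2, w_n + (h/2)·k2); k4 = f(t_n + h, w_n + h·k3); w_{n+1} = w_n + (h/6)·(k1 + 2k2 + 2k3 + k4).
t=0.000000, w=0.700000:
  k1 = f(0.000000, 0.700000) = -2.926000
  k2 = f(0.185000, 0.158690) = -2.762445
  k3 = f(0.185000, 0.188948) = -2.764866
  k4 = f(0.370000, -0.323000) = -2.603660
  w ← 0.700000 + (0.37/6)·(k1 + 2k2 + 2k3 + k4) = -0.322697
t=0.370000, w=-0.322697:
  k1 = f(0.370000, -0.322697) = -2.603684
  k2 = f(0.555000, -0.804379) = -2.444900
  k3 = f(0.555000, -0.775004) = -2.447250
  k4 = f(0.740000, -1.228180) = -2.290746
  w ← -0.322697 + (0.37/6)·(k1 + 2k2 + 2k3 + k4) = -1.227886
w(0.74) ≈ -1.2279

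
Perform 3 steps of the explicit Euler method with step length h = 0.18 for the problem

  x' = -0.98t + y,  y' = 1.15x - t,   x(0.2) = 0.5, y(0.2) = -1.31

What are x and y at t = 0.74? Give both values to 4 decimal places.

Euler on (x,y): x_{n+1} = x_n + h·x', y_{n+1} = y_n + h·y'.
0.200000: (0.500000, -1.310000); f=(-1.506000, 0.375000) → (0.228920, -1.242500)
0.380000: (0.228920, -1.242500); f=(-1.614900, -0.116742) → (-0.061762, -1.263514)
0.560000: (-0.061762, -1.263514); f=(-1.812314, -0.631026) → (-0.387978, -1.377098)
(x(0.74), y(0.74)) ≈ (-0.3880, -1.3771)

-0.3880, -1.3771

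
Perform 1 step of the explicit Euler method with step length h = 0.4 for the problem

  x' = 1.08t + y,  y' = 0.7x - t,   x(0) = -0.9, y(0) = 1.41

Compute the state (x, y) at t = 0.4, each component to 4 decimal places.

-0.3360, 1.1580

Euler on (x,y): x_{n+1} = x_n + h·x', y_{n+1} = y_n + h·y'.
0.000000: (-0.900000, 1.410000); f=(1.410000, -0.630000) → (-0.336000, 1.158000)
(x(0.4), y(0.4)) ≈ (-0.3360, 1.1580)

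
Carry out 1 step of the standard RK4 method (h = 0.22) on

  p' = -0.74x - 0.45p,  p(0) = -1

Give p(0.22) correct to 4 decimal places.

-0.9231

RK4: k1 = f(x_n, p_n); k2 = f(x_n + h/2, p_n + (h/2)·k1); k3 = f(x_n + h/2, p_n + (h/2)·k2); k4 = f(x_n + h, p_n + h·k3); p_{n+1} = p_n + (h/6)·(k1 + 2k2 + 2k3 + k4).
x=0.000000, p=-1.000000:
  k1 = f(0.000000, -1.000000) = 0.450000
  k2 = f(0.110000, -0.950500) = 0.346325
  k3 = f(0.110000, -0.961904) = 0.351457
  k4 = f(0.220000, -0.922679) = 0.252406
  p ← -1.000000 + (0.22/6)·(k1 + 2k2 + 2k3 + k4) = -0.923074
p(0.22) ≈ -0.9231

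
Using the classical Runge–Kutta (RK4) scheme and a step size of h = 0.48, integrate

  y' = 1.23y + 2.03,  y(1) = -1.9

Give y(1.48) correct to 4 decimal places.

RK4: k1 = f(x_n, y_n); k2 = f(x_n + h/2, y_n + (h/2)·k1); k3 = f(x_n + h/2, y_n + (h/2)·k2); k4 = f(x_n + h, y_n + h·k3); y_{n+1} = y_n + (h/6)·(k1 + 2k2 + 2k3 + k4).
x=1.000000, y=-1.900000:
  k1 = f(1.000000, -1.900000) = -0.307000
  k2 = f(1.240000, -1.973680) = -0.397626
  k3 = f(1.240000, -1.995430) = -0.424379
  k4 = f(1.480000, -2.103702) = -0.557554
  y ← -1.900000 + (0.48/6)·(k1 + 2k2 + 2k3 + k4) = -2.100685
y(1.48) ≈ -2.1007

-2.1007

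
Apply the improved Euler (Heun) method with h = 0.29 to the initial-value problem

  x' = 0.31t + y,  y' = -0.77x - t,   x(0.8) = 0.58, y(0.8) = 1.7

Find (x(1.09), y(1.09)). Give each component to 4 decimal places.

Heun on (x,y): k1 = f(t_n, state_n); k2 = f(t_n + h, state_n + h·k1); state_{n+1} = state_n + (h/2)·(k1 + k2).
0.800000: (0.580000, 1.700000)
  k1 = (1.948000, -1.246600)
  predictor → (1.144920, 1.338486)
  k2 = (1.676386, -1.971588)
  → (1.105536, 1.233363)
(x(1.09), y(1.09)) ≈ (1.1055, 1.2334)

1.1055, 1.2334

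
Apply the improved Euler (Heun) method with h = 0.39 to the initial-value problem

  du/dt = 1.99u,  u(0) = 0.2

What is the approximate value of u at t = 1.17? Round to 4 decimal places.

Heun: k1 = f(t_n, u_n); k2 = f(t_n + h, u_n + h·k1); u_{n+1} = u_n + (h/2)·(k1 + k2).
t=0.000000, u=0.200000:
  k1 = f(0.000000, 0.200000) = 0.398000
  k2 = f(0.390000, 0.355220) = 0.706888
  u ← 0.200000 + (0.39/2)·(0.398000 + 0.706888) = 0.415453
t=0.390000, u=0.415453:
  k1 = f(0.390000, 0.415453) = 0.826752
  k2 = f(0.780000, 0.737886) = 1.468394
  u ← 0.415453 + (0.39/2)·(0.826752 + 1.468394) = 0.863006
t=0.780000, u=0.863006:
  k1 = f(0.780000, 0.863006) = 1.717383
  k2 = f(1.170000, 1.532786) = 3.050244
  u ← 0.863006 + (0.39/2)·(1.717383 + 3.050244) = 1.792694
u(1.17) ≈ 1.7927

1.7927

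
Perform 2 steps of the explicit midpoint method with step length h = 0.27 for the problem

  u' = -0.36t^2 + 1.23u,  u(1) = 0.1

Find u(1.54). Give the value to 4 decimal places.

-0.2216

Midpoint: k1 = f(t_n, u_n); k2 = f(t_n + h/2, u_n + (h/2)·k1); u_{n+1} = u_n + h·k2.
t=1.000000, u=0.100000:
  k1 = f(1.000000, 0.100000) = -0.237000
  k2 = f(1.135000, 0.068005) = -0.380115
  u ← 0.100000 + 0.27·(-0.380115) = -0.002631
t=1.270000, u=-0.002631:
  k1 = f(1.270000, -0.002631) = -0.583880
  k2 = f(1.405000, -0.081455) = -0.810838
  u ← -0.002631 + 0.27·(-0.810838) = -0.221557
u(1.54) ≈ -0.2216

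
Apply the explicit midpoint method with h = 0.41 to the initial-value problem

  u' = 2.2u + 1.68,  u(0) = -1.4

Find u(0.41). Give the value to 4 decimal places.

Midpoint: k1 = f(t_n, u_n); k2 = f(t_n + h/2, u_n + (h/2)·k1); u_{n+1} = u_n + h·k2.
t=0.000000, u=-1.400000:
  k1 = f(0.000000, -1.400000) = -1.400000
  k2 = f(0.205000, -1.687000) = -2.031400
  u ← -1.400000 + 0.41·(-2.031400) = -2.232874
u(0.41) ≈ -2.2329

-2.2329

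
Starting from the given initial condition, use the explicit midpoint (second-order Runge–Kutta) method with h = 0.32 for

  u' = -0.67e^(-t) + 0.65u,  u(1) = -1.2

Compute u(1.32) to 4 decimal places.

-1.5510

Midpoint: k1 = f(t_n, u_n); k2 = f(t_n + h/2, u_n + (h/2)·k1); u_{n+1} = u_n + h·k2.
t=1.000000, u=-1.200000:
  k1 = f(1.000000, -1.200000) = -1.026479
  k2 = f(1.160000, -1.364237) = -1.096790
  u ← -1.200000 + 0.32·(-1.096790) = -1.550973
u(1.32) ≈ -1.5510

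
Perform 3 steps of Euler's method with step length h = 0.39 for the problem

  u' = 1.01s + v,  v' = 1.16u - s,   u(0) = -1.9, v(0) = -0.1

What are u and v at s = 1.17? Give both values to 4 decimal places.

-2.6280, -3.2701

Euler on (u,v): u_{n+1} = u_n + h·u', v_{n+1} = v_n + h·v'.
0.000000: (-1.900000, -0.100000); f=(-0.100000, -2.204000) → (-1.939000, -0.959560)
0.390000: (-1.939000, -0.959560); f=(-0.565660, -2.639240) → (-2.159607, -1.988864)
0.780000: (-2.159607, -1.988864); f=(-1.201064, -3.285145) → (-2.628022, -3.270070)
(u(1.17), v(1.17)) ≈ (-2.6280, -3.2701)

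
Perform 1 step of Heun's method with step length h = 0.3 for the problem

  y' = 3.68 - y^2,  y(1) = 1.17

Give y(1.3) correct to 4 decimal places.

1.5479

Heun: k1 = f(s_n, y_n); k2 = f(s_n + h, y_n + h·k1); y_{n+1} = y_n + (h/2)·(k1 + k2).
s=1.000000, y=1.170000:
  k1 = f(1.000000, 1.170000) = 2.311100
  k2 = f(1.300000, 1.863330) = 0.208001
  y ← 1.170000 + (0.3/2)·(2.311100 + 0.208001) = 1.547865
y(1.3) ≈ 1.5479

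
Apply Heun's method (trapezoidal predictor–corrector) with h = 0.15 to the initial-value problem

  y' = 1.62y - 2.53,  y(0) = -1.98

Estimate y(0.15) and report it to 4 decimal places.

Heun: k1 = f(s_n, y_n); k2 = f(s_n + h, y_n + h·k1); y_{n+1} = y_n + (h/2)·(k1 + k2).
s=0.000000, y=-1.980000:
  k1 = f(0.000000, -1.980000) = -5.737600
  k2 = f(0.150000, -2.840640) = -7.131837
  y ← -1.980000 + (0.15/2)·(-5.737600 + (-7.131837)) = -2.945208
y(0.15) ≈ -2.9452

-2.9452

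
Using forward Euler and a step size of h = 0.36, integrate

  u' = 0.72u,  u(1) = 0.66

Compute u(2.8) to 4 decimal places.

2.0894

Euler: u_{n+1} = u_n + h·f(x_n, u_n).
x=1.000000, u=0.660000: f=0.475200 → u ← 0.660000 + 0.36·0.475200 = 0.831072
x=1.360000, u=0.831072: f=0.598372 → u ← 0.831072 + 0.36·0.598372 = 1.046486
x=1.720000, u=1.046486: f=0.753470 → u ← 1.046486 + 0.36·0.753470 = 1.317735
x=2.080000, u=1.317735: f=0.948769 → u ← 1.317735 + 0.36·0.948769 = 1.659292
x=2.440000, u=1.659292: f=1.194690 → u ← 1.659292 + 0.36·1.194690 = 2.089380
u(2.8) ≈ 2.0894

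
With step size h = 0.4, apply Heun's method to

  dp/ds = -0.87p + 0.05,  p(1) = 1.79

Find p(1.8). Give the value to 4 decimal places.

Heun: k1 = f(s_n, p_n); k2 = f(s_n + h, p_n + h·k1); p_{n+1} = p_n + (h/2)·(k1 + k2).
s=1.000000, p=1.790000:
  k1 = f(1.000000, 1.790000) = -1.507300
  k2 = f(1.400000, 1.187080) = -0.982760
  p ← 1.790000 + (0.4/2)·(-1.507300 + (-0.982760)) = 1.291988
s=1.400000, p=1.291988:
  k1 = f(1.400000, 1.291988) = -1.074030
  k2 = f(1.800000, 0.862376) = -0.700267
  p ← 1.291988 + (0.4/2)·(-1.074030 + (-0.700267)) = 0.937129
p(1.8) ≈ 0.9371

0.9371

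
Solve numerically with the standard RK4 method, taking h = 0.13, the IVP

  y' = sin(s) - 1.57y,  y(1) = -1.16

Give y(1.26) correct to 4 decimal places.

-0.5779

RK4: k1 = f(s_n, y_n); k2 = f(s_n + h/2, y_n + (h/2)·k1); k3 = f(s_n + h/2, y_n + (h/2)·k2); k4 = f(s_n + h, y_n + h·k3); y_{n+1} = y_n + (h/6)·(k1 + 2k2 + 2k3 + k4).
s=1.000000, y=-1.160000:
  k1 = f(1.000000, -1.160000) = 2.662671
  k2 = f(1.065000, -0.986926) = 2.424263
  k3 = f(1.065000, -1.002423) = 2.448593
  k4 = f(1.130000, -0.841683) = 2.225854
  y ← -1.160000 + (0.13/6)·(k1 + 2k2 + 2k3 + k4) = -0.842925
s=1.130000, y=-0.842925:
  k1 = f(1.130000, -0.842925) = 2.227804
  k2 = f(1.195000, -0.698118) = 2.026260
  k3 = f(1.195000, -0.711218) = 2.046828
  k4 = f(1.260000, -0.576837) = 1.857725
  y ← -0.842925 + (0.13/6)·(k1 + 2k2 + 2k3 + k4) = -0.577905
y(1.26) ≈ -0.5779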